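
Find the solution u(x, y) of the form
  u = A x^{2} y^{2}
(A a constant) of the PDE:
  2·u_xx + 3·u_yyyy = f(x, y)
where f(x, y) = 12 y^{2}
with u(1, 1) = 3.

Answer: u(x, y) = 3 x^{2} y^{2}

Derivation:
Substitute the ansatz u = A x^{2} y^{2} into the left-hand side.
Derivatives of the ansatz:
  u_xx = 2 A y^{2}
  u_yyyy = 0
Term by term:
  2·u_xx = 4 A y^{2}
  3·u_yyyy = 0
So the left-hand side equals
  4 A y^{2}
This must equal f(x, y) = 12 y^{2} identically.
Matching coefficients of the independent functions:
  [y^{2}]:  4 A = 12
Solving: A = 3.
Check against the point condition:
  u(1, 1) = 3  ⟹  A = 3  ✓
Hence u(x, y) = 3 x^{2} y^{2}.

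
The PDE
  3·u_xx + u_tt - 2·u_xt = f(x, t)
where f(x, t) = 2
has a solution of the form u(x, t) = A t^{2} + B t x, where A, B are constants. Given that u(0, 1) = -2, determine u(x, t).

Answer: u(x, t) = - 2 t^{2} - 3 t x

Derivation:
Substitute the ansatz u = A t^{2} + B t x into the left-hand side.
Derivatives of the ansatz:
  u_xx = 0
  u_tt = 2 A
  u_xt = B
Term by term:
  3·u_xx = 0
  u_tt = 2 A
  -2·u_xt = - 2 B
So the left-hand side equals
  2 A - 2 B
This must equal f(x, t) = 2 identically.
Matching coefficients of the independent functions:
  [constant term]:  2 A - 2 B = 2
These equations do not fix every constant; impose the point condition(s):
  u(0, 1) = -2  ⟹  A = -2
Solving the combined system: A = -2, B = -3.
Hence u(x, t) = - 2 t^{2} - 3 t x.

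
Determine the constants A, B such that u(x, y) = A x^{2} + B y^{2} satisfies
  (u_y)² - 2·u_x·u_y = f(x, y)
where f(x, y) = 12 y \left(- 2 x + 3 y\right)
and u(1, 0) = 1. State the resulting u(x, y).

Substitute the ansatz u = A x^{2} + B y^{2} into the left-hand side.
Derivatives of the ansatz:
  u_y = 2 B y
  u_x = 2 A x
Term by term:
  (u_y)² = 4 B^{2} y^{2}
  -2·u_x·u_y = - 8 A B x y
So the left-hand side equals
  - 8 A B x y + 4 B^{2} y^{2}
This must equal f(x, y) = 12 y \left(- 2 x + 3 y\right) identically.
Matching coefficients of the independent functions:
  [y^{2}]:  4 B^{2} = 36
  [x y]:  - 8 A B = -24
These equations allow (A, B) = (-1, -3) or (1, 3).
Impose the point condition(s):
  u(1, 0) = 1  ⟹  A = 1
Only A = 1, B = 3 satisfies everything.
Hence u(x, y) = x^{2} + 3 y^{2}.

Answer: u(x, y) = x^{2} + 3 y^{2}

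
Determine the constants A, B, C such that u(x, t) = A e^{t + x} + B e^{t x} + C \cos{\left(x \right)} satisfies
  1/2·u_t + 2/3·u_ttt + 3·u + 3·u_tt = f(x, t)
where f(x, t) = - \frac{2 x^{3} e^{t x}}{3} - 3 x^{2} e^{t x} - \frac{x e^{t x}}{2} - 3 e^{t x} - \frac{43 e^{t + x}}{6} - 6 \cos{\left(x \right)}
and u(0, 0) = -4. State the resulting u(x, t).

Substitute the ansatz u = A e^{t + x} + B e^{t x} + C \cos{\left(x \right)} into the left-hand side.
Derivatives of the ansatz:
  u_t = A e^{t} e^{x} + B x e^{t x}
  u_ttt = A e^{t} e^{x} + B x^{3} e^{t x}
  u_tt = A e^{t} e^{x} + B x^{2} e^{t x}
Term by term:
  1/2·u_t = \frac{A e^{t} e^{x}}{2} + \frac{B x e^{t x}}{2}
  2/3·u_ttt = \frac{2 A e^{t} e^{x}}{3} + \frac{2 B x^{3} e^{t x}}{3}
  3·u = 3 A e^{t} e^{x} + 3 B e^{t x} + 3 C \cos{\left(x \right)}
  3·u_tt = 3 A e^{t} e^{x} + 3 B x^{2} e^{t x}
So the left-hand side equals
  \frac{43 A e^{t} e^{x}}{6} + \frac{2 B x^{3} e^{t x}}{3} + 3 B x^{2} e^{t x} + \frac{B x e^{t x}}{2} + 3 B e^{t x} + 3 C \cos{\left(x \right)}
This must equal f(x, t) identically; expanded, f = - \frac{2 x^{3} e^{t x}}{3} - 3 x^{2} e^{t x} - \frac{x e^{t x}}{2} - \frac{43 e^{t} e^{x}}{6} - 3 e^{t x} - 6 \cos{\left(x \right)}.
Matching coefficients of the independent functions:
  [x e^{t x}]:  \frac{B}{2} = - \frac{1}{2}
  [x^{2} e^{t x}, e^{t x}]:  3 B = -3
  [x^{3} e^{t x}]:  \frac{2 B}{3} = - \frac{2}{3}
  [e^{t} e^{x}]:  \frac{43 A}{6} = - \frac{43}{6}
  [\cos{\left(x \right)}]:  3 C = -6
Solving: A = -1, B = -1, C = -2.
Check against the point condition:
  u(0, 0) = -4  ⟹  A + B + C = -4  ✓
Hence u(x, t) = - e^{t x} - e^{t + x} - 2 \cos{\left(x \right)}.

Answer: u(x, t) = - e^{t x} - e^{t + x} - 2 \cos{\left(x \right)}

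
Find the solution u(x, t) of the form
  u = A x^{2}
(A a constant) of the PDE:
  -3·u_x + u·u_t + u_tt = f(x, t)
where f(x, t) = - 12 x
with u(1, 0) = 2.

Answer: u(x, t) = 2 x^{2}

Derivation:
Substitute the ansatz u = A x^{2} into the left-hand side.
Derivatives of the ansatz:
  u_x = 2 A x
  u_t = 0
  u_tt = 0
Term by term:
  -3·u_x = - 6 A x
  u·u_t = 0
  u_tt = 0
So the left-hand side equals
  - 6 A x
This must equal f(x, t) = - 12 x identically.
Matching coefficients of the independent functions:
  [x]:  - 6 A = -12
Solving: A = 2.
Check against the point condition:
  u(1, 0) = 2  ⟹  A = 2  ✓
Hence u(x, t) = 2 x^{2}.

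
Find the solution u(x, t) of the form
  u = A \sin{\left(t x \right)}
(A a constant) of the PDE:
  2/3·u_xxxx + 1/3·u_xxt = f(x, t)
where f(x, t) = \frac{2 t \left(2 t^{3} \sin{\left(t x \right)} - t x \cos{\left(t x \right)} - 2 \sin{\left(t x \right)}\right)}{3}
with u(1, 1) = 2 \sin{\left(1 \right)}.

Substitute the ansatz u = A \sin{\left(t x \right)} into the left-hand side.
Derivatives of the ansatz:
  u_xxxx = A t^{4} \sin{\left(t x \right)}
  u_xxt = - A t^{2} x \cos{\left(t x \right)} - 2 A t \sin{\left(t x \right)}
Term by term:
  2/3·u_xxxx = \frac{2 A t^{4} \sin{\left(t x \right)}}{3}
  1/3·u_xxt = - \frac{A t^{2} x \cos{\left(t x \right)}}{3} - \frac{2 A t \sin{\left(t x \right)}}{3}
So the left-hand side equals
  \frac{2 A t^{4} \sin{\left(t x \right)}}{3} - \frac{A t^{2} x \cos{\left(t x \right)}}{3} - \frac{2 A t \sin{\left(t x \right)}}{3}
This must equal f(x, t) identically; expanded, f = \frac{4 t^{4} \sin{\left(t x \right)}}{3} - \frac{2 t^{2} x \cos{\left(t x \right)}}{3} - \frac{4 t \sin{\left(t x \right)}}{3}.
Matching coefficients of the independent functions:
  [t \sin{\left(t x \right)}]:  - \frac{2 A}{3} = - \frac{4}{3}
  [t^{4} \sin{\left(t x \right)}]:  \frac{2 A}{3} = \frac{4}{3}
  [t^{2} x \cos{\left(t x \right)}]:  - \frac{A}{3} = - \frac{2}{3}
Solving: A = 2.
Check against the point condition:
  u(1, 1) = 2 \sin{\left(1 \right)}  ⟹  A \sin{\left(1 \right)} = 2 \sin{\left(1 \right)}  ✓
Hence u(x, t) = 2 \sin{\left(t x \right)}.

Answer: u(x, t) = 2 \sin{\left(t x \right)}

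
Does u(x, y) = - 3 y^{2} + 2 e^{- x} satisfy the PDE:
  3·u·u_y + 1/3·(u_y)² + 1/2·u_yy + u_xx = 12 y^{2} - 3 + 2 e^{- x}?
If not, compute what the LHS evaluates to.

Evaluate each term of the left-hand side for u = - 3 y^{2} + 2 e^{- x}.
Derivatives:
  u_y = - 6 y
  u_yy = -6
  u_xx = 2 e^{- x}
Terms:
  3·u·u_y = 54 y^{3} - 36 y e^{- x}
  1/3·(u_y)² = 12 y^{2}
  1/2·u_yy = -3
  u_xx = 2 e^{- x}
Sum: LHS = 54 y^{3} + 12 y^{2} - 36 y e^{- x} - 3 + 2 e^{- x}
Given right-hand side: 12 y^{2} - 3 + 2 e^{- x}. Difference LHS − RHS = 54 y^{3} - 36 y e^{- x} ≠ 0, so u is not a solution.

Answer: No, the LHS evaluates to 54 y^{3} + 12 y^{2} - 36 y e^{- x} - 3 + 2 e^{- x}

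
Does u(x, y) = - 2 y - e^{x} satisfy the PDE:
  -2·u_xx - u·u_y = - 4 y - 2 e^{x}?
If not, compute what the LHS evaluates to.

Answer: No, the LHS evaluates to - 4 y

Derivation:
Evaluate each term of the left-hand side for u = - 2 y - e^{x}.
Derivatives:
  u_xx = - e^{x}
  u_y = -2
Terms:
  -2·u_xx = 2 e^{x}
  -u·u_y = - 4 y - 2 e^{x}
Sum: LHS = - 4 y
Given right-hand side: - 4 y - 2 e^{x}. Difference LHS − RHS = 2 e^{x} ≠ 0, so u is not a solution.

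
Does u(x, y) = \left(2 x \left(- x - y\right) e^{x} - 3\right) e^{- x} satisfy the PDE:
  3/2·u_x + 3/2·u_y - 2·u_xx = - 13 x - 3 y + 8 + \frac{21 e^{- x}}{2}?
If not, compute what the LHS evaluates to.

Evaluate each term of the left-hand side for u = \left(2 x \left(- x - y\right) e^{x} - 3\right) e^{- x}.
Derivatives:
  u_x = - 4 x - 2 y + 3 e^{- x}
  u_y = - 2 x
  u_xx = -4 - 3 e^{- x}
Terms:
  3/2·u_x = - 6 x - 3 y + \frac{9 e^{- x}}{2}
  3/2·u_y = - 3 x
  -2·u_xx = 8 + 6 e^{- x}
Sum: LHS = - 9 x - 3 y + 8 + \frac{21 e^{- x}}{2}
Given right-hand side: - 13 x - 3 y + 8 + \frac{21 e^{- x}}{2}. Difference LHS − RHS = 4 x ≠ 0, so u is not a solution.

Answer: No, the LHS evaluates to - 9 x - 3 y + 8 + \frac{21 e^{- x}}{2}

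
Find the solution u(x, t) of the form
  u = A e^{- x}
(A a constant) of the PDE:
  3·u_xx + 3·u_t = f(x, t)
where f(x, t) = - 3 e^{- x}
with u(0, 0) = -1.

Substitute the ansatz u = A e^{- x} into the left-hand side.
Derivatives of the ansatz:
  u_xx = A e^{- x}
  u_t = 0
Term by term:
  3·u_xx = 3 A e^{- x}
  3·u_t = 0
So the left-hand side equals
  3 A e^{- x}
This must equal f(x, t) = - 3 e^{- x} identically.
Matching coefficients of the independent functions:
  [e^{- x}]:  3 A = -3
Solving: A = -1.
Check against the point condition:
  u(0, 0) = -1  ⟹  A = -1  ✓
Hence u(x, t) = - e^{- x}.

Answer: u(x, t) = - e^{- x}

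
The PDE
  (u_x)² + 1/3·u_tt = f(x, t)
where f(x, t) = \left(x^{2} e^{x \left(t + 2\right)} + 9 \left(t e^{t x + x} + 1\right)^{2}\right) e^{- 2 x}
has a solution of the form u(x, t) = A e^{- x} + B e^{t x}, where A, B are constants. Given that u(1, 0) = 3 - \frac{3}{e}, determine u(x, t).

Substitute the ansatz u = A e^{- x} + B e^{t x} into the left-hand side.
Derivatives of the ansatz:
  u_x = - A e^{- x} + B t e^{t x}
  u_tt = B x^{2} e^{t x}
Term by term:
  (u_x)² = A^{2} e^{- 2 x} - 2 A B t e^{- x} e^{t x} + B^{2} t^{2} e^{2 t x}
  1/3·u_tt = \frac{B x^{2} e^{t x}}{3}
So the left-hand side equals
  A^{2} e^{- 2 x} - 2 A B t e^{- x} e^{t x} + B^{2} t^{2} e^{2 t x} + \frac{B x^{2} e^{t x}}{3}
This must equal f(x, t) identically; expanded, f = 9 t^{2} e^{2 t x} + 18 t e^{- x} e^{t x} + x^{2} e^{t x} + 9 e^{- 2 x}.
Matching coefficients of the independent functions:
  [t^{2} e^{2 t x}]:  B^{2} = 9
  [x^{2} e^{t x}]:  \frac{B}{3} = 1
  [t e^{- x} e^{t x}]:  - 2 A B = 18
  [e^{- 2 x}]:  A^{2} = 9
Solving: A = -3, B = 3.
Check against the point condition:
  u(1, 0) = 3 - \frac{3}{e}  ⟹  \frac{A}{e} + B = 3 - \frac{3}{e}  ✓
Hence u(x, t) = 3 e^{t x} - 3 e^{- x}.

Answer: u(x, t) = 3 e^{t x} - 3 e^{- x}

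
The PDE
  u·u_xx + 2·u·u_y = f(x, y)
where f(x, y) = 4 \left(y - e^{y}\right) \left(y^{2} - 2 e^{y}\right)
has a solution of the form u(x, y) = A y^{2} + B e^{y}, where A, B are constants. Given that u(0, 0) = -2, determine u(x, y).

Answer: u(x, y) = y^{2} - 2 e^{y}

Derivation:
Substitute the ansatz u = A y^{2} + B e^{y} into the left-hand side.
Derivatives of the ansatz:
  u_xx = 0
  u_y = 2 A y + B e^{y}
Term by term:
  u·u_xx = 0
  2·u·u_y = 4 A^{2} y^{3} + 2 A B y^{2} e^{y} + 4 A B y e^{y} + 2 B^{2} e^{2 y}
So the left-hand side equals
  4 A^{2} y^{3} + 2 A B y^{2} e^{y} + 4 A B y e^{y} + 2 B^{2} e^{2 y}
This must equal f(x, y) identically; expanded, f = 4 y^{3} - 4 y^{2} e^{y} - 8 y e^{y} + 8 e^{2 y}.
Matching coefficients of the independent functions:
  [y^{3}]:  4 A^{2} = 4
  [y e^{y}]:  4 A B = -8
  [y^{2} e^{y}]:  2 A B = -4
  [e^{2 y}]:  2 B^{2} = 8
These equations allow (A, B) = (-1, 2) or (1, -2).
Impose the point condition(s):
  u(0, 0) = -2  ⟹  B = -2
Only A = 1, B = -2 satisfies everything.
Hence u(x, y) = y^{2} - 2 e^{y}.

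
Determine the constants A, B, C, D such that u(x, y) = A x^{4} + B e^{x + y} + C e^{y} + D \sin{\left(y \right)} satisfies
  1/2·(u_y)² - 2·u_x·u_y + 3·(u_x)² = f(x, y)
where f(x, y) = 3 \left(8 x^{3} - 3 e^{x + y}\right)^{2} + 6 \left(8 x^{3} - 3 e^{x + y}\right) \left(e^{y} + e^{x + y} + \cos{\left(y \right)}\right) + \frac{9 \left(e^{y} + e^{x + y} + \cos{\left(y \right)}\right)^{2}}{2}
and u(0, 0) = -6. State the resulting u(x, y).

Substitute the ansatz u = A x^{4} + B e^{x + y} + C e^{y} + D \sin{\left(y \right)} into the left-hand side.
Derivatives of the ansatz:
  u_y = B e^{x} e^{y} + C e^{y} + D \cos{\left(y \right)}
  u_x = 4 A x^{3} + B e^{x} e^{y}
Term by term:
  1/2·(u_y)² = \frac{B^{2} e^{2 x} e^{2 y}}{2} + B C e^{x} e^{2 y} + B D e^{x} e^{y} \cos{\left(y \right)} + \frac{C^{2} e^{2 y}}{2} + C D e^{y} \cos{\left(y \right)} + \frac{D^{2} \cos^{2}{\left(y \right)}}{2}
  -2·u_x·u_y = - 8 A B x^{3} e^{x} e^{y} - 8 A C x^{3} e^{y} - 8 A D x^{3} \cos{\left(y \right)} - 2 B^{2} e^{2 x} e^{2 y} - 2 B C e^{x} e^{2 y} - 2 B D e^{x} e^{y} \cos{\left(y \right)}
  3·(u_x)² = 48 A^{2} x^{6} + 24 A B x^{3} e^{x} e^{y} + 3 B^{2} e^{2 x} e^{2 y}
So the left-hand side equals
  48 A^{2} x^{6} + 16 A B x^{3} e^{x} e^{y} - 8 A C x^{3} e^{y} - 8 A D x^{3} \cos{\left(y \right)} + \frac{3 B^{2} e^{2 x} e^{2 y}}{2} - B C e^{x} e^{2 y} - B D e^{x} e^{y} \cos{\left(y \right)} + \frac{C^{2} e^{2 y}}{2} + C D e^{y} \cos{\left(y \right)} + \frac{D^{2} \cos^{2}{\left(y \right)}}{2}
This must equal f(x, y) identically; expanded, f = 192 x^{6} - 96 x^{3} e^{x} e^{y} + 48 x^{3} e^{y} + 48 x^{3} \cos{\left(y \right)} + \frac{27 e^{2 x} e^{2 y}}{2} - 9 e^{x} e^{2 y} - 9 e^{x} e^{y} \cos{\left(y \right)} + \frac{9 e^{2 y}}{2} + 9 e^{y} \cos{\left(y \right)} + \frac{9 \cos^{2}{\left(y \right)}}{2}.
Matching coefficients of the independent functions:
  [x^{6}]:  48 A^{2} = 192
  [x^{3} e^{y}]:  - 8 A C = 48
  [x^{3} \cos{\left(y \right)}]:  - 8 A D = 48
  [e^{x} e^{2 y}]:  - B C = -9
  [e^{2 x} e^{2 y}]:  \frac{3 B^{2}}{2} = \frac{27}{2}
  [e^{y} \cos{\left(y \right)}]:  C D = 9
  [x^{3} e^{x} e^{y}]:  16 A B = -96
  [e^{x} e^{y} \cos{\left(y \right)}]:  - B D = -9
  [e^{2 y}]:  \frac{C^{2}}{2} = \frac{9}{2}
  [\cos^{2}{\left(y \right)}]:  \frac{D^{2}}{2} = \frac{9}{2}
These equations allow (A, B, C, D) = (-2, 3, 3, 3) or (2, -3, -3, -3).
Impose the point condition(s):
  u(0, 0) = -6  ⟹  B + C = -6
Only A = 2, B = -3, C = -3, D = -3 satisfies everything.
Hence u(x, y) = 2 x^{4} - 3 e^{y} - 3 e^{x + y} - 3 \sin{\left(y \right)}.

Answer: u(x, y) = 2 x^{4} - 3 e^{y} - 3 e^{x + y} - 3 \sin{\left(y \right)}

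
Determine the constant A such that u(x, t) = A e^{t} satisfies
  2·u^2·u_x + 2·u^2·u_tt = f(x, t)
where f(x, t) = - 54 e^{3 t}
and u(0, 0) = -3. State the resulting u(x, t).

Substitute the ansatz u = A e^{t} into the left-hand side.
Derivatives of the ansatz:
  u_x = 0
  u_tt = A e^{t}
Term by term:
  2·u^2·u_x = 0
  2·u^2·u_tt = 2 A^{3} e^{3 t}
So the left-hand side equals
  2 A^{3} e^{3 t}
This must equal f(x, t) = - 54 e^{3 t} identically.
Matching coefficients of the independent functions:
  [e^{3 t}]:  2 A^{3} = -54
Solving: A = -3.
Check against the point condition:
  u(0, 0) = -3  ⟹  A = -3  ✓
Hence u(x, t) = - 3 e^{t}.

Answer: u(x, t) = - 3 e^{t}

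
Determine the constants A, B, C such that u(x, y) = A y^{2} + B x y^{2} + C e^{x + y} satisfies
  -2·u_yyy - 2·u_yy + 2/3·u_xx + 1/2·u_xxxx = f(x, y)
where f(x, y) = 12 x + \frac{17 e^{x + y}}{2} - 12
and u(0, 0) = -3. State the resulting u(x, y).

Substitute the ansatz u = A y^{2} + B x y^{2} + C e^{x + y} into the left-hand side.
Derivatives of the ansatz:
  u_yyy = C e^{x} e^{y}
  u_yy = 2 A + 2 B x + C e^{x} e^{y}
  u_xx = C e^{x} e^{y}
  u_xxxx = C e^{x} e^{y}
Term by term:
  -2·u_yyy = - 2 C e^{x} e^{y}
  -2·u_yy = - 4 A - 4 B x - 2 C e^{x} e^{y}
  2/3·u_xx = \frac{2 C e^{x} e^{y}}{3}
  1/2·u_xxxx = \frac{C e^{x} e^{y}}{2}
So the left-hand side equals
  - 4 A - 4 B x - \frac{17 C e^{x} e^{y}}{6}
This must equal f(x, y) identically; expanded, f = 12 x + \frac{17 e^{x} e^{y}}{2} - 12.
Matching coefficients of the independent functions:
  [constant term]:  - 4 A = -12
  [x]:  - 4 B = 12
  [e^{x} e^{y}]:  - \frac{17 C}{6} = \frac{17}{2}
Solving: A = 3, B = -3, C = -3.
Check against the point condition:
  u(0, 0) = -3  ⟹  C = -3  ✓
Hence u(x, y) = - 3 x y^{2} + 3 y^{2} - 3 e^{x + y}.

Answer: u(x, y) = - 3 x y^{2} + 3 y^{2} - 3 e^{x + y}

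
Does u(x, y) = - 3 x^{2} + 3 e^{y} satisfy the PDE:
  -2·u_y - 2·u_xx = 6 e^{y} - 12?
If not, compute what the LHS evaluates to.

Answer: No, the LHS evaluates to 12 - 6 e^{y}

Derivation:
Evaluate each term of the left-hand side for u = - 3 x^{2} + 3 e^{y}.
Derivatives:
  u_y = 3 e^{y}
  u_xx = -6
Terms:
  -2·u_y = - 6 e^{y}
  -2·u_xx = 12
Sum: LHS = 12 - 6 e^{y}
Given right-hand side: 6 e^{y} - 12. Difference LHS − RHS = 24 - 12 e^{y} ≠ 0, so u is not a solution.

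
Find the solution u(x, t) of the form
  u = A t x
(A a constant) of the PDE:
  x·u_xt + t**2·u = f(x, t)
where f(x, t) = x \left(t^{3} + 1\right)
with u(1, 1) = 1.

Substitute the ansatz u = A t x into the left-hand side.
Derivatives of the ansatz:
  u_xt = A
Term by term:
  x·u_xt = A x
  t**2·u = A t^{3} x
So the left-hand side equals
  A t^{3} x + A x
This must equal f(x, t) identically; expanded, f = t^{3} x + x.
Matching coefficients of the independent functions:
  [x, t^{3} x]:  A = 1
Solving: A = 1.
Check against the point condition:
  u(1, 1) = 1  ⟹  A = 1  ✓
Hence u(x, t) = t x.

Answer: u(x, t) = t x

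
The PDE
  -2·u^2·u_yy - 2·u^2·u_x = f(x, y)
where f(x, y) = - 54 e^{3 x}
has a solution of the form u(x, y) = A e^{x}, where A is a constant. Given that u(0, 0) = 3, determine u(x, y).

Answer: u(x, y) = 3 e^{x}

Derivation:
Substitute the ansatz u = A e^{x} into the left-hand side.
Derivatives of the ansatz:
  u_yy = 0
  u_x = A e^{x}
Term by term:
  -2·u^2·u_yy = 0
  -2·u^2·u_x = - 2 A^{3} e^{3 x}
So the left-hand side equals
  - 2 A^{3} e^{3 x}
This must equal f(x, y) = - 54 e^{3 x} identically.
Matching coefficients of the independent functions:
  [e^{3 x}]:  - 2 A^{3} = -54
Solving: A = 3.
Check against the point condition:
  u(0, 0) = 3  ⟹  A = 3  ✓
Hence u(x, y) = 3 e^{x}.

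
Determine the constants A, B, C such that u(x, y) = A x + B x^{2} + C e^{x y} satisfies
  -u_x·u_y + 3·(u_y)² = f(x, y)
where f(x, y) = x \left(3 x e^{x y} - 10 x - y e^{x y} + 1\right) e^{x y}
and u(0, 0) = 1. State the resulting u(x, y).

Substitute the ansatz u = A x + B x^{2} + C e^{x y} into the left-hand side.
Derivatives of the ansatz:
  u_x = A + 2 B x + C y e^{x y}
  u_y = C x e^{x y}
Term by term:
  -u_x·u_y = - A C x e^{x y} - 2 B C x^{2} e^{x y} - C^{2} x y e^{2 x y}
  3·(u_y)² = 3 C^{2} x^{2} e^{2 x y}
So the left-hand side equals
  - A C x e^{x y} - 2 B C x^{2} e^{x y} + 3 C^{2} x^{2} e^{2 x y} - C^{2} x y e^{2 x y}
This must equal f(x, y) identically; expanded, f = 3 x^{2} e^{2 x y} - 10 x^{2} e^{x y} - x y e^{2 x y} + x e^{x y}.
Matching coefficients of the independent functions:
  [x e^{x y}]:  - A C = 1
  [x^{2} e^{x y}]:  - 2 B C = -10
  [x^{2} e^{2 x y}]:  3 C^{2} = 3
  [x y e^{2 x y}]:  - C^{2} = -1
These equations allow (A, B, C) = (-1, 5, 1) or (1, -5, -1).
Impose the point condition(s):
  u(0, 0) = 1  ⟹  C = 1
Only A = -1, B = 5, C = 1 satisfies everything.
Hence u(x, y) = 5 x^{2} - x + e^{x y}.

Answer: u(x, y) = 5 x^{2} - x + e^{x y}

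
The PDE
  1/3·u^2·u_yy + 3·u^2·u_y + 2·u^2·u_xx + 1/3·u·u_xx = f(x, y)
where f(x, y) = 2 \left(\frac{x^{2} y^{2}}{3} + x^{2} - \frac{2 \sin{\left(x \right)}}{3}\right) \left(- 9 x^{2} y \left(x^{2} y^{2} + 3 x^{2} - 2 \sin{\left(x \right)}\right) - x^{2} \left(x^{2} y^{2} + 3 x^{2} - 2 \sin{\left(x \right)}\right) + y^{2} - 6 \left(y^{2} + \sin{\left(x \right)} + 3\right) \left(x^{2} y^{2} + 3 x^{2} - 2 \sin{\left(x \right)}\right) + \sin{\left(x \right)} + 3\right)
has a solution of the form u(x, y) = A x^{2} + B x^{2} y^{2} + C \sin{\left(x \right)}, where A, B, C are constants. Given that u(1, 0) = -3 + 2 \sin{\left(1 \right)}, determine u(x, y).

Substitute the ansatz u = A x^{2} + B x^{2} y^{2} + C \sin{\left(x \right)} into the left-hand side.
Derivatives of the ansatz:
  u_yy = 2 B x^{2}
  u_y = 2 B x^{2} y
  u_xx = 2 A + 2 B y^{2} - C \sin{\left(x \right)}
Term by term:
  1/3·u^2·u_yy = \frac{2 A^{2} B x^{6}}{3} + \frac{4 A B^{2} x^{6} y^{2}}{3} + \frac{4 A B C x^{4} \sin{\left(x \right)}}{3} + \frac{2 B^{3} x^{6} y^{4}}{3} + \frac{4 B^{2} C x^{4} y^{2} \sin{\left(x \right)}}{3} + \frac{2 B C^{2} x^{2} \sin^{2}{\left(x \right)}}{3}
  3·u^2·u_y = 6 A^{2} B x^{6} y + 12 A B^{2} x^{6} y^{3} + 12 A B C x^{4} y \sin{\left(x \right)} + 6 B^{3} x^{6} y^{5} + 12 B^{2} C x^{4} y^{3} \sin{\left(x \right)} + 6 B C^{2} x^{2} y \sin^{2}{\left(x \right)}
  2·u^2·u_xx = 4 A^{3} x^{4} + 12 A^{2} B x^{4} y^{2} - 2 A^{2} C x^{4} \sin{\left(x \right)} + 8 A^{2} C x^{2} \sin{\left(x \right)} + 12 A B^{2} x^{4} y^{4} - 4 A B C x^{4} y^{2} \sin{\left(x \right)} + 16 A B C x^{2} y^{2} \sin{\left(x \right)} - 4 A C^{2} x^{2} \sin^{2}{\left(x \right)} + 4 A C^{2} \sin^{2}{\left(x \right)} + 4 B^{3} x^{4} y^{6} - 2 B^{2} C x^{4} y^{4} \sin{\left(x \right)} + 8 B^{2} C x^{2} y^{4} \sin{\left(x \right)} - 4 B C^{2} x^{2} y^{2} \sin^{2}{\left(x \right)} + 4 B C^{2} y^{2} \sin^{2}{\left(x \right)} - 2 C^{3} \sin^{3}{\left(x \right)}
  1/3·u·u_xx = \frac{2 A^{2} x^{2}}{3} + \frac{4 A B x^{2} y^{2}}{3} - \frac{A C x^{2} \sin{\left(x \right)}}{3} + \frac{2 A C \sin{\left(x \right)}}{3} + \frac{2 B^{2} x^{2} y^{4}}{3} - \frac{B C x^{2} y^{2} \sin{\left(x \right)}}{3} + \frac{2 B C y^{2} \sin{\left(x \right)}}{3} - \frac{C^{2} \sin^{2}{\left(x \right)}}{3}
Sum these and collect like terms in the independent variables.
This must equal f(x, y) identically; expanded, f = - 6 x^{6} y^{5} - \frac{2 x^{6} y^{4}}{3} - 36 x^{6} y^{3} - 4 x^{6} y^{2} - 54 x^{6} y - 6 x^{6} - 4 x^{4} y^{6} - 4 x^{4} y^{4} \sin{\left(x \right)} - 36 x^{4} y^{4} + 24 x^{4} y^{3} \sin{\left(x \right)} - \frac{64 x^{4} y^{2} \sin{\left(x \right)}}{3} - 108 x^{4} y^{2} + 72 x^{4} y \sin{\left(x \right)} - 28 x^{4} \sin{\left(x \right)} - 108 x^{4} + 16 x^{2} y^{4} \sin{\left(x \right)} + \frac{2 x^{2} y^{4}}{3} + 16 x^{2} y^{2} \sin^{2}{\left(x \right)} + \frac{290 x^{2} y^{2} \sin{\left(x \right)}}{3} + 4 x^{2} y^{2} - 24 x^{2} y \sin^{2}{\left(x \right)} + \frac{136 x^{2} \sin^{2}{\left(x \right)}}{3} + 146 x^{2} \sin{\left(x \right)} + 6 x^{2} - 16 y^{2} \sin^{2}{\left(x \right)} - \frac{4 y^{2} \sin{\left(x \right)}}{3} - 16 \sin^{3}{\left(x \right)} - \frac{148 \sin^{2}{\left(x \right)}}{3} - 4 \sin{\left(x \right)}.
Matching coefficients of the independent functions:
(each divided by its leading coefficient; functions giving the same equation are listed together)
  [x^{2}]:  A^{2} - 9 = 0
  [x^{4}]:  A^{3} + 27 = 0
  [x^{6}, x^{4} y^{2}, x^{6} y]:  A^{2} B + 9 = 0
  [x^{2} y^{2}]:  A B - 3 = 0
  [x^{2} y^{4}]:  B^{2} - 1 = 0
  [x^{2} \sin{\left(x \right)}]:  A^{2} C - \frac{A C}{24} - \frac{73}{4} = 0
  [x^{2} \sin^{2}{\left(x \right)}]:  A C^{2} - \frac{B C^{2}}{6} + \frac{34}{3} = 0
  [x^{4} y^{4}, x^{6} y^{2}, x^{6} y^{3}]:  A B^{2} + 3 = 0
  [x^{4} y^{6}, x^{6} y^{4}, x^{6} y^{5}]:  B^{3} + 1 = 0
  [x^{4} \sin{\left(x \right)}]:  A^{2} C - \frac{2 A B C}{3} - 14 = 0
  [y^{2} \sin{\left(x \right)}]:  B C + 2 = 0
  [y^{2} \sin^{2}{\left(x \right)}, x^{2} y \sin^{2}{\left(x \right)}, x^{2} y^{2} \sin^{2}{\left(x \right)}]:  B C^{2} + 4 = 0
  [x^{2} y^{2} \sin{\left(x \right)}]:  A B C - \frac{B C}{48} - \frac{145}{24} = 0
  [x^{2} y^{4} \sin{\left(x \right)}, x^{4} y^{3} \sin{\left(x \right)}, x^{4} y^{4} \sin{\left(x \right)}]:  B^{2} C - 2 = 0
  [x^{4} y \sin{\left(x \right)}]:  A B C - 6 = 0
  [x^{4} y^{2} \sin{\left(x \right)}]:  A B C - \frac{B^{2} C}{3} - \frac{16}{3} = 0
  [\sin{\left(x \right)}]:  A C + 6 = 0
  [\sin^{2}{\left(x \right)}]:  A C^{2} - \frac{C^{2}}{12} + \frac{37}{3} = 0
  [\sin^{3}{\left(x \right)}]:  C^{3} - 8 = 0
Solving: A = -3, B = -1, C = 2.
Check against the point condition:
  u(1, 0) = -3 + 2 \sin{\left(1 \right)}  ⟹  A + C \sin{\left(1 \right)} = -3 + 2 \sin{\left(1 \right)}  ✓
Hence u(x, y) = - x^{2} y^{2} - 3 x^{2} + 2 \sin{\left(x \right)}.

Answer: u(x, y) = - x^{2} y^{2} - 3 x^{2} + 2 \sin{\left(x \right)}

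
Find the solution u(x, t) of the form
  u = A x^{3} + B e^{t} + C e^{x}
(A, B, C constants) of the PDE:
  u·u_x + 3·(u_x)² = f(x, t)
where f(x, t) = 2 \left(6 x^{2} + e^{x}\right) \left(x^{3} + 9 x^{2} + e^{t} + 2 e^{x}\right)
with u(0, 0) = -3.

Answer: u(x, t) = - 2 x^{3} - 2 e^{t} - e^{x}

Derivation:
Substitute the ansatz u = A x^{3} + B e^{t} + C e^{x} into the left-hand side.
Derivatives of the ansatz:
  u_x = 3 A x^{2} + C e^{x}
Term by term:
  u·u_x = 3 A^{2} x^{5} + 3 A B x^{2} e^{t} + A C x^{3} e^{x} + 3 A C x^{2} e^{x} + B C e^{t} e^{x} + C^{2} e^{2 x}
  3·(u_x)² = 27 A^{2} x^{4} + 18 A C x^{2} e^{x} + 3 C^{2} e^{2 x}
So the left-hand side equals
  3 A^{2} x^{5} + 27 A^{2} x^{4} + 3 A B x^{2} e^{t} + A C x^{3} e^{x} + 21 A C x^{2} e^{x} + B C e^{t} e^{x} + 4 C^{2} e^{2 x}
This must equal f(x, t) identically; expanded, f = 12 x^{5} + 108 x^{4} + 2 x^{3} e^{x} + 12 x^{2} e^{t} + 42 x^{2} e^{x} + 2 e^{t} e^{x} + 4 e^{2 x}.
Matching coefficients of the independent functions:
  [x^{4}]:  27 A^{2} = 108
  [x^{5}]:  3 A^{2} = 12
  [x^{2} e^{t}]:  3 A B = 12
  [x^{2} e^{x}]:  21 A C = 42
  [x^{3} e^{x}]:  A C = 2
  [e^{t} e^{x}]:  B C = 2
  [e^{2 x}]:  4 C^{2} = 4
These equations allow (A, B, C) = (-2, -2, -1) or (2, 2, 1).
Impose the point condition(s):
  u(0, 0) = -3  ⟹  B + C = -3
Only A = -2, B = -2, C = -1 satisfies everything.
Hence u(x, t) = - 2 x^{3} - 2 e^{t} - e^{x}.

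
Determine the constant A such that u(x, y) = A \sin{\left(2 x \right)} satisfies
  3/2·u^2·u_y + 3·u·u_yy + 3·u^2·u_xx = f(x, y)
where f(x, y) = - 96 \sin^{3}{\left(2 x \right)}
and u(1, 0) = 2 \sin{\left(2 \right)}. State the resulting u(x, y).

Substitute the ansatz u = A \sin{\left(2 x \right)} into the left-hand side.
Derivatives of the ansatz:
  u_y = 0
  u_yy = 0
  u_xx = - 4 A \sin{\left(2 x \right)}
Term by term:
  3/2·u^2·u_y = 0
  3·u·u_yy = 0
  3·u^2·u_xx = - 12 A^{3} \sin^{3}{\left(2 x \right)}
So the left-hand side equals
  - 12 A^{3} \sin^{3}{\left(2 x \right)}
This must equal f(x, y) = - 96 \sin^{3}{\left(2 x \right)} identically.
Matching coefficients of the independent functions:
  [\sin^{3}{\left(2 x \right)}]:  - 12 A^{3} = -96
Solving: A = 2.
Check against the point condition:
  u(1, 0) = 2 \sin{\left(2 \right)}  ⟹  A \sin{\left(2 \right)} = 2 \sin{\left(2 \right)}  ✓
Hence u(x, y) = 2 \sin{\left(2 x \right)}.

Answer: u(x, y) = 2 \sin{\left(2 x \right)}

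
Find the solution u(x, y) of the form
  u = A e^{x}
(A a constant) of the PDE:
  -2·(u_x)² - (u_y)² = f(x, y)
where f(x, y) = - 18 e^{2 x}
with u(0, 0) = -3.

Substitute the ansatz u = A e^{x} into the left-hand side.
Derivatives of the ansatz:
  u_x = A e^{x}
  u_y = 0
Term by term:
  -2·(u_x)² = - 2 A^{2} e^{2 x}
  -(u_y)² = 0
So the left-hand side equals
  - 2 A^{2} e^{2 x}
This must equal f(x, y) = - 18 e^{2 x} identically.
Matching coefficients of the independent functions:
  [e^{2 x}]:  - 2 A^{2} = -18
These equations allow (A) = (-3) or (3).
Impose the point condition(s):
  u(0, 0) = -3  ⟹  A = -3
Only A = -3 satisfies everything.
Hence u(x, y) = - 3 e^{x}.

Answer: u(x, y) = - 3 e^{x}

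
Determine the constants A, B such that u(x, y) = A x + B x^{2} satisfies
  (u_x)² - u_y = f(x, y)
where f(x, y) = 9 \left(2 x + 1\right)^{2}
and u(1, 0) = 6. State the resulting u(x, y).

Answer: u(x, y) = 3 x^{2} + 3 x

Derivation:
Substitute the ansatz u = A x + B x^{2} into the left-hand side.
Derivatives of the ansatz:
  u_x = A + 2 B x
  u_y = 0
Term by term:
  (u_x)² = A^{2} + 4 A B x + 4 B^{2} x^{2}
  -u_y = 0
So the left-hand side equals
  A^{2} + 4 A B x + 4 B^{2} x^{2}
This must equal f(x, y) identically; expanded, f = 36 x^{2} + 36 x + 9.
Matching coefficients of the independent functions:
  [constant term]:  A^{2} = 9
  [x]:  4 A B = 36
  [x^{2}]:  4 B^{2} = 36
These equations allow (A, B) = (-3, -3) or (3, 3).
Impose the point condition(s):
  u(1, 0) = 6  ⟹  A + B = 6
Only A = 3, B = 3 satisfies everything.
Hence u(x, y) = 3 x^{2} + 3 x.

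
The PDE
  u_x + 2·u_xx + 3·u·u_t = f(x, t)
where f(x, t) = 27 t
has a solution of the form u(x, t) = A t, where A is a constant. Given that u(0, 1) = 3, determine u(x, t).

Substitute the ansatz u = A t into the left-hand side.
Derivatives of the ansatz:
  u_x = 0
  u_xx = 0
  u_t = A
Term by term:
  u_x = 0
  2·u_xx = 0
  3·u·u_t = 3 A^{2} t
So the left-hand side equals
  3 A^{2} t
This must equal f(x, t) = 27 t identically.
Matching coefficients of the independent functions:
  [t]:  3 A^{2} = 27
These equations allow (A) = (-3) or (3).
Impose the point condition(s):
  u(0, 1) = 3  ⟹  A = 3
Only A = 3 satisfies everything.
Hence u(x, t) = 3 t.

Answer: u(x, t) = 3 t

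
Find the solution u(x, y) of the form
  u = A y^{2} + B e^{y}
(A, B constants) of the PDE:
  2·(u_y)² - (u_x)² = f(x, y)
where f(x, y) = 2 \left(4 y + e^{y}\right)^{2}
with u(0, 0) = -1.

Substitute the ansatz u = A y^{2} + B e^{y} into the left-hand side.
Derivatives of the ansatz:
  u_y = 2 A y + B e^{y}
  u_x = 0
Term by term:
  2·(u_y)² = 8 A^{2} y^{2} + 8 A B y e^{y} + 2 B^{2} e^{2 y}
  -(u_x)² = 0
So the left-hand side equals
  8 A^{2} y^{2} + 8 A B y e^{y} + 2 B^{2} e^{2 y}
This must equal f(x, y) identically; expanded, f = 32 y^{2} + 16 y e^{y} + 2 e^{2 y}.
Matching coefficients of the independent functions:
  [y^{2}]:  8 A^{2} = 32
  [y e^{y}]:  8 A B = 16
  [e^{2 y}]:  2 B^{2} = 2
These equations allow (A, B) = (-2, -1) or (2, 1).
Impose the point condition(s):
  u(0, 0) = -1  ⟹  B = -1
Only A = -2, B = -1 satisfies everything.
Hence u(x, y) = - 2 y^{2} - e^{y}.

Answer: u(x, y) = - 2 y^{2} - e^{y}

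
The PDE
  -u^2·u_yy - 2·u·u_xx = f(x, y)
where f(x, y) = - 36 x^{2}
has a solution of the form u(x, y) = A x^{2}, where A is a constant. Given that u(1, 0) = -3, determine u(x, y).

Substitute the ansatz u = A x^{2} into the left-hand side.
Derivatives of the ansatz:
  u_yy = 0
  u_xx = 2 A
Term by term:
  -u^2·u_yy = 0
  -2·u·u_xx = - 4 A^{2} x^{2}
So the left-hand side equals
  - 4 A^{2} x^{2}
This must equal f(x, y) = - 36 x^{2} identically.
Matching coefficients of the independent functions:
  [x^{2}]:  - 4 A^{2} = -36
These equations allow (A) = (-3) or (3).
Impose the point condition(s):
  u(1, 0) = -3  ⟹  A = -3
Only A = -3 satisfies everything.
Hence u(x, y) = - 3 x^{2}.

Answer: u(x, y) = - 3 x^{2}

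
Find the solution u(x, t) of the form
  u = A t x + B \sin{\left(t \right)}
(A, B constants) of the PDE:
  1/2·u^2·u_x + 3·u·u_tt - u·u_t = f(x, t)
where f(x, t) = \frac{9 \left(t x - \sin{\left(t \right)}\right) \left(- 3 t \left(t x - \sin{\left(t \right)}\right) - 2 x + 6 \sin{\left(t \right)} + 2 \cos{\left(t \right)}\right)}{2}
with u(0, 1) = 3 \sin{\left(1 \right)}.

Substitute the ansatz u = A t x + B \sin{\left(t \right)} into the left-hand side.
Derivatives of the ansatz:
  u_x = A t
  u_tt = - B \sin{\left(t \right)}
  u_t = A x + B \cos{\left(t \right)}
Term by term:
  1/2·u^2·u_x = \frac{A^{3} t^{3} x^{2}}{2} + A^{2} B t^{2} x \sin{\left(t \right)} + \frac{A B^{2} t \sin^{2}{\left(t \right)}}{2}
  3·u·u_tt = - 3 A B t x \sin{\left(t \right)} - 3 B^{2} \sin^{2}{\left(t \right)}
  -u·u_t = - A^{2} t x^{2} - A B t x \cos{\left(t \right)} - A B x \sin{\left(t \right)} - B^{2} \sin{\left(t \right)} \cos{\left(t \right)}
So the left-hand side equals
  \frac{A^{3} t^{3} x^{2}}{2} + A^{2} B t^{2} x \sin{\left(t \right)} - A^{2} t x^{2} + \frac{A B^{2} t \sin^{2}{\left(t \right)}}{2} - 3 A B t x \sin{\left(t \right)} - A B t x \cos{\left(t \right)} - A B x \sin{\left(t \right)} - 3 B^{2} \sin^{2}{\left(t \right)} - B^{2} \sin{\left(t \right)} \cos{\left(t \right)}
This must equal f(x, t) identically; expanded, f = - \frac{27 t^{3} x^{2}}{2} + 27 t^{2} x \sin{\left(t \right)} - 9 t x^{2} + 27 t x \sin{\left(t \right)} + 9 t x \cos{\left(t \right)} - \frac{27 t \sin^{2}{\left(t \right)}}{2} + 9 x \sin{\left(t \right)} - 27 \sin^{2}{\left(t \right)} - 9 \sin{\left(t \right)} \cos{\left(t \right)}.
Matching coefficients of the independent functions:
  [t x^{2}]:  - A^{2} = -9
  [t \sin^{2}{\left(t \right)}]:  \frac{A B^{2}}{2} = - \frac{27}{2}
  [t^{3} x^{2}]:  \frac{A^{3}}{2} = - \frac{27}{2}
  [x \sin{\left(t \right)}, t x \cos{\left(t \right)}]:  - A B = 9
  [\sin{\left(t \right)} \cos{\left(t \right)}]:  - B^{2} = -9
  [t x \sin{\left(t \right)}]:  - 3 A B = 27
  [t^{2} x \sin{\left(t \right)}]:  A^{2} B = 27
  [\sin^{2}{\left(t \right)}]:  - 3 B^{2} = -27
Solving: A = -3, B = 3.
Check against the point condition:
  u(0, 1) = 3 \sin{\left(1 \right)}  ⟹  B \sin{\left(1 \right)} = 3 \sin{\left(1 \right)}  ✓
Hence u(x, t) = - 3 t x + 3 \sin{\left(t \right)}.

Answer: u(x, t) = - 3 t x + 3 \sin{\left(t \right)}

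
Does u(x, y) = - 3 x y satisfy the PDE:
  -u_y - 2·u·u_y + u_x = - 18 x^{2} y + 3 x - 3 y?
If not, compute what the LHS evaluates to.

Evaluate each term of the left-hand side for u = - 3 x y.
Derivatives:
  u_y = - 3 x
  u_x = - 3 y
Terms:
  -u_y = 3 x
  -2·u·u_y = - 18 x^{2} y
  u_x = - 3 y
Sum: LHS = - 18 x^{2} y + 3 x - 3 y
This is exactly the given right-hand side, so u is a solution.

Answer: Yes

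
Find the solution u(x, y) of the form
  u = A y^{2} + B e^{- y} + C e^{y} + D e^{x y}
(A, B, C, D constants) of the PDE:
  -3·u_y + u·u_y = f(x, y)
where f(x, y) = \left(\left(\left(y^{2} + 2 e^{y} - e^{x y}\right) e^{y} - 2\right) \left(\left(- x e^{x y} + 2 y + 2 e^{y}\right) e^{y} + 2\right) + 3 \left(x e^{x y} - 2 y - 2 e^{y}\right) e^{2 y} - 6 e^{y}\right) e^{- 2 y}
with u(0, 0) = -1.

Substitute the ansatz u = A y^{2} + B e^{- y} + C e^{y} + D e^{x y} into the left-hand side.
Derivatives of the ansatz:
  u_y = 2 A y - B e^{- y} + C e^{y} + D x e^{x y}
Term by term:
  -3·u_y = - 6 A y + 3 B e^{- y} - 3 C e^{y} - 3 D x e^{x y}
  u·u_y = 2 A^{2} y^{3} - A B y^{2} e^{- y} + 2 A B y e^{- y} + A C y^{2} e^{y} + 2 A C y e^{y} + A D x y^{2} e^{x y} + 2 A D y e^{x y} - B^{2} e^{- 2 y} + B D x e^{- y} e^{x y} - B D e^{- y} e^{x y} + C^{2} e^{2 y} + C D x e^{y} e^{x y} + C D e^{y} e^{x y} + D^{2} x e^{2 x y}
So the left-hand side equals
  2 A^{2} y^{3} - A B y^{2} e^{- y} + 2 A B y e^{- y} + A C y^{2} e^{y} + 2 A C y e^{y} + A D x y^{2} e^{x y} + 2 A D y e^{x y} - 6 A y - B^{2} e^{- 2 y} + B D x e^{- y} e^{x y} - B D e^{- y} e^{x y} + 3 B e^{- y} + C^{2} e^{2 y} + C D x e^{y} e^{x y} + C D e^{y} e^{x y} - 3 C e^{y} + D^{2} x e^{2 x y} - 3 D x e^{x y}
This must equal f(x, y) identically; expanded, f = - x y^{2} e^{x y} - 2 x e^{y} e^{x y} + x e^{2 x y} + 3 x e^{x y} + 2 x e^{- y} e^{x y} + 2 y^{3} + 2 y^{2} e^{y} + 2 y^{2} e^{- y} + 4 y e^{y} - 2 y e^{x y} - 6 y - 4 y e^{- y} + 4 e^{2 y} - 2 e^{y} e^{x y} - 6 e^{y} - 2 e^{- y} e^{x y} - 6 e^{- y} - 4 e^{- 2 y}.
Matching coefficients of the independent functions:
(each divided by its leading coefficient; functions giving the same equation are listed together)
  [y]:  A - 1 = 0
  [y^{3}]:  A^{2} - 1 = 0
  [x e^{x y}]:  D + 1 = 0
  [x e^{2 x y}]:  D^{2} - 1 = 0
  [y e^{- y}, y^{2} e^{- y}]:  A B + 2 = 0
  [y e^{y}, y^{2} e^{y}]:  A C - 2 = 0
  [y e^{x y}, x y^{2} e^{x y}]:  A D + 1 = 0
  [e^{- y} e^{x y}, x e^{- y} e^{x y}]:  B D - 2 = 0
  [e^{y} e^{x y}, x e^{y} e^{x y}]:  C D + 2 = 0
  [e^{- 2 y}]:  B^{2} - 4 = 0
  [e^{- y}]:  B + 2 = 0
  [e^{y}]:  C - 2 = 0
  [e^{2 y}]:  C^{2} - 4 = 0
Solving: A = 1, B = -2, C = 2, D = -1.
Check against the point condition:
  u(0, 0) = -1  ⟹  B + C + D = -1  ✓
Hence u(x, y) = y^{2} + 2 e^{y} - e^{x y} - 2 e^{- y}.

Answer: u(x, y) = y^{2} + 2 e^{y} - e^{x y} - 2 e^{- y}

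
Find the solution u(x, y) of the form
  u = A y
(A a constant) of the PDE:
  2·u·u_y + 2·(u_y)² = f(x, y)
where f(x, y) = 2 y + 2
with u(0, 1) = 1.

Substitute the ansatz u = A y into the left-hand side.
Derivatives of the ansatz:
  u_y = A
Term by term:
  2·u·u_y = 2 A^{2} y
  2·(u_y)² = 2 A^{2}
So the left-hand side equals
  2 A^{2} y + 2 A^{2}
This must equal f(x, y) = 2 y + 2 identically.
Matching coefficients of the independent functions:
  [constant term, y]:  2 A^{2} = 2
These equations allow (A) = (-1) or (1).
Impose the point condition(s):
  u(0, 1) = 1  ⟹  A = 1
Only A = 1 satisfies everything.
Hence u(x, y) = y.

Answer: u(x, y) = y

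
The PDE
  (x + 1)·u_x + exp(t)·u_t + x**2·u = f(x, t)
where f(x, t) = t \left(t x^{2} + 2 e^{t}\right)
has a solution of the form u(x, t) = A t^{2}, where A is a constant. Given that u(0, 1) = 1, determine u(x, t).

Answer: u(x, t) = t^{2}

Derivation:
Substitute the ansatz u = A t^{2} into the left-hand side.
Derivatives of the ansatz:
  u_x = 0
  u_t = 2 A t
Term by term:
  (x + 1)·u_x = 0
  exp(t)·u_t = 2 A t e^{t}
  x**2·u = A t^{2} x^{2}
So the left-hand side equals
  A t^{2} x^{2} + 2 A t e^{t}
This must equal f(x, t) identically; expanded, f = t^{2} x^{2} + 2 t e^{t}.
Matching coefficients of the independent functions:
  [t e^{t}]:  2 A = 2
  [t^{2} x^{2}]:  A = 1
Solving: A = 1.
Check against the point condition:
  u(0, 1) = 1  ⟹  A = 1  ✓
Hence u(x, t) = t^{2}.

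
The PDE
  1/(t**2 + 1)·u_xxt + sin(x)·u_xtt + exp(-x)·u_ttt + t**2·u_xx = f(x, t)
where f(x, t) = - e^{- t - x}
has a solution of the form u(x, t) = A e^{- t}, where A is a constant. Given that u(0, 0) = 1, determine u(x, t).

Substitute the ansatz u = A e^{- t} into the left-hand side.
Derivatives of the ansatz:
  u_xxt = 0
  u_xtt = 0
  u_ttt = - A e^{- t}
  u_xx = 0
Term by term:
  1/(t**2 + 1)·u_xxt = 0
  sin(x)·u_xtt = 0
  exp(-x)·u_ttt = - A e^{- t} e^{- x}
  t**2·u_xx = 0
So the left-hand side equals
  - A e^{- t} e^{- x}
This must equal f(x, t) identically; expanded, f = - e^{- t} e^{- x}.
Matching coefficients of the independent functions:
  [e^{- t} e^{- x}]:  - A = -1
Solving: A = 1.
Check against the point condition:
  u(0, 0) = 1  ⟹  A = 1  ✓
Hence u(x, t) = e^{- t}.

Answer: u(x, t) = e^{- t}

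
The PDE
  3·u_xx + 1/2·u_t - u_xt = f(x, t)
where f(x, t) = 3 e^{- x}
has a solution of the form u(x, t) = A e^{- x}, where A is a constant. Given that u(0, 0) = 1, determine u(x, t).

Substitute the ansatz u = A e^{- x} into the left-hand side.
Derivatives of the ansatz:
  u_xx = A e^{- x}
  u_t = 0
  u_xt = 0
Term by term:
  3·u_xx = 3 A e^{- x}
  1/2·u_t = 0
  -u_xt = 0
So the left-hand side equals
  3 A e^{- x}
This must equal f(x, t) = 3 e^{- x} identically.
Matching coefficients of the independent functions:
  [e^{- x}]:  3 A = 3
Solving: A = 1.
Check against the point condition:
  u(0, 0) = 1  ⟹  A = 1  ✓
Hence u(x, t) = e^{- x}.

Answer: u(x, t) = e^{- x}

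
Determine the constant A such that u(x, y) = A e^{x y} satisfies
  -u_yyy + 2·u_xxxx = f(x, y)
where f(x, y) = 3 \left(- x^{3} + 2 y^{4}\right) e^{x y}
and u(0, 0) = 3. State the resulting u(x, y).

Answer: u(x, y) = 3 e^{x y}

Derivation:
Substitute the ansatz u = A e^{x y} into the left-hand side.
Derivatives of the ansatz:
  u_yyy = A x^{3} e^{x y}
  u_xxxx = A y^{4} e^{x y}
Term by term:
  -u_yyy = - A x^{3} e^{x y}
  2·u_xxxx = 2 A y^{4} e^{x y}
So the left-hand side equals
  - A x^{3} e^{x y} + 2 A y^{4} e^{x y}
This must equal f(x, y) identically; expanded, f = - 3 x^{3} e^{x y} + 6 y^{4} e^{x y}.
Matching coefficients of the independent functions:
  [x^{3} e^{x y}]:  - A = -3
  [y^{4} e^{x y}]:  2 A = 6
Solving: A = 3.
Check against the point condition:
  u(0, 0) = 3  ⟹  A = 3  ✓
Hence u(x, y) = 3 e^{x y}.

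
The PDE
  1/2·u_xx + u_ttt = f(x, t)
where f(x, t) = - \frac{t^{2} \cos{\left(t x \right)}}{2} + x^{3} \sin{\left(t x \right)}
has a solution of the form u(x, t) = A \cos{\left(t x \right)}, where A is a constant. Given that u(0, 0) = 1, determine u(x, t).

Substitute the ansatz u = A \cos{\left(t x \right)} into the left-hand side.
Derivatives of the ansatz:
  u_xx = - A t^{2} \cos{\left(t x \right)}
  u_ttt = A x^{3} \sin{\left(t x \right)}
Term by term:
  1/2·u_xx = - \frac{A t^{2} \cos{\left(t x \right)}}{2}
  u_ttt = A x^{3} \sin{\left(t x \right)}
So the left-hand side equals
  - \frac{A t^{2} \cos{\left(t x \right)}}{2} + A x^{3} \sin{\left(t x \right)}
This must equal f(x, t) = - \frac{t^{2} \cos{\left(t x \right)}}{2} + x^{3} \sin{\left(t x \right)} identically.
Matching coefficients of the independent functions:
  [t^{2} \cos{\left(t x \right)}]:  - \frac{A}{2} = - \frac{1}{2}
  [x^{3} \sin{\left(t x \right)}]:  A = 1
Solving: A = 1.
Check against the point condition:
  u(0, 0) = 1  ⟹  A = 1  ✓
Hence u(x, t) = \cos{\left(t x \right)}.

Answer: u(x, t) = \cos{\left(t x \right)}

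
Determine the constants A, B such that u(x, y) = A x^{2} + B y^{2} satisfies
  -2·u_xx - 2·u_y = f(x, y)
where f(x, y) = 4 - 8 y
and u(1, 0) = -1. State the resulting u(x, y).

Answer: u(x, y) = - x^{2} + 2 y^{2}

Derivation:
Substitute the ansatz u = A x^{2} + B y^{2} into the left-hand side.
Derivatives of the ansatz:
  u_xx = 2 A
  u_y = 2 B y
Term by term:
  -2·u_xx = - 4 A
  -2·u_y = - 4 B y
So the left-hand side equals
  - 4 A - 4 B y
This must equal f(x, y) = 4 - 8 y identically.
Matching coefficients of the independent functions:
  [constant term]:  - 4 A = 4
  [y]:  - 4 B = -8
Solving: A = -1, B = 2.
Check against the point condition:
  u(1, 0) = -1  ⟹  A = -1  ✓
Hence u(x, y) = - x^{2} + 2 y^{2}.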